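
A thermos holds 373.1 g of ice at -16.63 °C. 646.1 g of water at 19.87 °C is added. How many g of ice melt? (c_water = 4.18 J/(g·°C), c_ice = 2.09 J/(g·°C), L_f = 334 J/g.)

m_melted ≈ 122 g

Cooling the water to 0 °C releases 646.1×4.18×19.87 = 53663 J.
Warming the ice to 0 °C takes 373.1×2.09×16.63 = 12968 J, leaving 40695 J for melting.
Melting all 373.1 g of ice would need 373.1×334 = 124615 J.
Since 40695 < 124615 J, not all the ice melts; equilibrium is at 0 °C.
m_melt = 40695 / L_f = 121.8 g.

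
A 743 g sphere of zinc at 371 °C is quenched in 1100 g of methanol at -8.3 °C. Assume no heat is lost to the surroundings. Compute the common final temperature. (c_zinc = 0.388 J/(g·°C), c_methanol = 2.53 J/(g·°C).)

T_f ≈ 27.3 °C

T_f is the heat-capacity-weighted average of the initial temperatures:
T_f = (288.28·371 + 2783·(-8.3)) / (288.28 + 2783)
    = 83854 / 3071.3 ≈ 27.30 °C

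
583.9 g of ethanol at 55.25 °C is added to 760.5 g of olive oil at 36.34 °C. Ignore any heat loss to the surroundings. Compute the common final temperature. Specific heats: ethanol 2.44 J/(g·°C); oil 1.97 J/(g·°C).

T_f ≈ 45.6 °C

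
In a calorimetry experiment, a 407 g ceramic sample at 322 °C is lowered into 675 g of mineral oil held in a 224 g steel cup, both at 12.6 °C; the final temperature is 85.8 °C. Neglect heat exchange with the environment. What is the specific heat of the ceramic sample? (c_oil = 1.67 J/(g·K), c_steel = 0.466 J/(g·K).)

Taking heat into each body as positive, Σ m c ΔT = 0:
407·c·(85.8 − 322) + 675·1.67·(85.8 − 12.6) + 224·0.466·(85.8 − 12.6) = 0
-96133 c = -90156
c = -90156/-96133 ≈ 0.9378 J/(g·K)

c ≈ 0.938 J/(g·K)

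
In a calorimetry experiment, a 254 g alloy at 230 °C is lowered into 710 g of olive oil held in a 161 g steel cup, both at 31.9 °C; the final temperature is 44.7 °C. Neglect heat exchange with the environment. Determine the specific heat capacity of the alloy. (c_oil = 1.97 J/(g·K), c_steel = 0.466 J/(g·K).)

c ≈ 0.401 J/(g·K)

Taking heat into each body as positive, Σ m c ΔT = 0:
254·c·(44.7 − 230) + 710·1.97·(44.7 − 31.9) + 161·0.466·(44.7 − 31.9) = 0
-47066 c = -18864
c = -18864/-47066 ≈ 0.4008 J/(g·K)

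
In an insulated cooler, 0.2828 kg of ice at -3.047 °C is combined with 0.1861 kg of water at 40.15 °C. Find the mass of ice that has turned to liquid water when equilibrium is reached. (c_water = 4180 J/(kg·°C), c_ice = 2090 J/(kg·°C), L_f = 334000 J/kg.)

Cooling the water to 0 °C releases 0.1861·4180·40.15 = 31233 J.
Warming the ice to 0 °C takes 0.2828·2090·3.047 = 1800.9 J, leaving 29432 J for melting.
Melting all 0.2828 kg of ice would need 0.2828·334000 = 94455 J.
That's not enough to melt it all — equilibrium is at 0 °C with ice remaining.
m_melted·334000 = 29432  ⇒  m_melted ≈ 0.08812 kg.

m_melted ≈ 0.0881 kg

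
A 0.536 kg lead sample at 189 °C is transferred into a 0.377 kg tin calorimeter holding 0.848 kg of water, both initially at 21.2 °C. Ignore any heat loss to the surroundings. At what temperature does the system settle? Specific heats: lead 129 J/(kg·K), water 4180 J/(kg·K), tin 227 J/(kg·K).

Let T be the final temperature. ΣQ_i = 0:
0.536×129×(T − 189) + 0.848×4180×(T − 21.2) + 0.377×227×(T − 21.2) = 0
69.14(T − 189) + 3544.6(T − 21.2) + 85.58(T − 21.2) = 0
(69.14 + 3544.6 + 85.58) T = 69.14×189 + 3544.6×21.2 + 85.58×21.2
T = 90029/3699.4 ≈ 24.34 °C

T_f ≈ 24.3 °C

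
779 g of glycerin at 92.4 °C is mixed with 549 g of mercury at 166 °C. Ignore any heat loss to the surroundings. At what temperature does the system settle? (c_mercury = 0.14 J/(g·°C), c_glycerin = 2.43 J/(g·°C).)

T_f ≈ 95.3 °C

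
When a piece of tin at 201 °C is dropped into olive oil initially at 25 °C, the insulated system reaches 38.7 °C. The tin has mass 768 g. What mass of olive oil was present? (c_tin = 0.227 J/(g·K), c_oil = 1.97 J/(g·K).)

m ≈ 1050 g

Energy conservation, ΣQ = 0:
768·0.227·(38.7 − 201) + m·1.97·(38.7 − 25) = 0
26.99 m = 28295
m = 28295/26.99 ≈ 1048 g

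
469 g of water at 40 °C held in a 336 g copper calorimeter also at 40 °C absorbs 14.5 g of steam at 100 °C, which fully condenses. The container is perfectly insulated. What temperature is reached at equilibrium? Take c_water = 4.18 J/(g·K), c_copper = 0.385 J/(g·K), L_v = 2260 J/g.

T_f ≈ 56.9 °C

Heat gained plus heat lost sum to zero:
condense steam: −14.5·2260 = −32770; condensed water 100 °C→T: 60.61(T − 100); water warms: 469·4.18·(T − 40) = 1960.4(T − 40); copper cup: 336·0.385·(T − 40) = 129.36(T − 40)
2150.4 T = 32770 + 6061 + 83591 = 122422
T ≈ 56.93 °C — below 100 °C, confirming all the steam condensed.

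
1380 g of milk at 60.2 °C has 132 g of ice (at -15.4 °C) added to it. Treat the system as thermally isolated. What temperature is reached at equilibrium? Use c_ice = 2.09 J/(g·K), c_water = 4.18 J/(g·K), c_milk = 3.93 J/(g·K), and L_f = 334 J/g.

Net heat exchanged in the isolated system is zero:
warm ice to 0 °C: 132×2.09×(0 − (-15.4)) = 4248.6; melt ice: 132×334 = 44088; meltwater 0→T: 132×4.18×T = 551.76 T; milk: 5423.4(T − 60.2)
5975.2 T = 326489 − 48337 = 278152
T ≈ 46.55 °C — above 0 °C, consistent with complete melting.

T_f ≈ 46.6 °C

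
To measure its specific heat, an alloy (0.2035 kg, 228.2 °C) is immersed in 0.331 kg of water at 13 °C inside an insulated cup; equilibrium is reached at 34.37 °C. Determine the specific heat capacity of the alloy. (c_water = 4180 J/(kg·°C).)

c ≈ 750 J/(kg·°C)

Heat lost by the alloy = heat gained by the water:
0.2035·c·(228.2 − 34.37) = 0.331·4180·(34.37 − 13)
39.44 c = 29567  ⇒  c ≈ 749.6 J/(kg·°C)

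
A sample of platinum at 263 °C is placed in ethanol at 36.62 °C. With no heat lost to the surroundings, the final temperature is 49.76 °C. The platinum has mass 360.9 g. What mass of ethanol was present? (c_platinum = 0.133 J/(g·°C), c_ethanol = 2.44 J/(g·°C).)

|Q_platinum| = |Q_ethanol|:
360.9·0.133·(263 − 49.76) = m·2.44·(49.76 − 36.62)
32.06 m = 10235  ⇒  m ≈ 319.2 g

m ≈ 319 g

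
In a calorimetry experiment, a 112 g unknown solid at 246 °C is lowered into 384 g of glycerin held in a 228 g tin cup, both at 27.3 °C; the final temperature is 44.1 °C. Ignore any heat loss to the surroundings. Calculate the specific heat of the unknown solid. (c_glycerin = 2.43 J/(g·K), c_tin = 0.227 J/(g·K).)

Let T be the final temperature. ΣQ_i = 0:
112×c×(44.1 − 246) + 384×2.43×(44.1 − 27.3) + 228×0.227×(44.1 − 27.3) = 0
-22613 c = -16546
c = -16546/-22613 ≈ 0.7317 J/(g·K)

c ≈ 0.732 J/(g·K)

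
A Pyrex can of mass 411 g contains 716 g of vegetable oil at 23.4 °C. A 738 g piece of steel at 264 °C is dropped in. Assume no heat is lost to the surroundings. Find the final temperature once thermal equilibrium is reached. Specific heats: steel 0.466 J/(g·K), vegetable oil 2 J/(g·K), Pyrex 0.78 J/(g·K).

T_f ≈ 62.9 °C

Taking heat into each body as positive, Σ m c ΔT = 0:
738·0.466·(T − 264) + 716·2·(T − 23.4) + 411·0.78·(T − 23.4) = 0
343.91(T − 264) + 1432(T − 23.4) + 320.58(T − 23.4) = 0
2096.5 T = 131802
T = 131802/2096.5 ≈ 62.87 °C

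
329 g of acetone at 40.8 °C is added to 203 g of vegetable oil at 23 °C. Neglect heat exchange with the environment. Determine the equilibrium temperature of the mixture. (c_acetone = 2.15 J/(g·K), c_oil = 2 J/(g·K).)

T_f ≈ 34.3 °C

Heat gained plus heat lost sum to zero:
329×2.15×(T − 40.8) + 203×2×(T − 23) = 0
707.35(T − 40.8) + 406(T − 23) = 0
(707.35 + 406) T = 707.35×40.8 + 406×23
T = 38198 / 1113.3 = 34.3 °C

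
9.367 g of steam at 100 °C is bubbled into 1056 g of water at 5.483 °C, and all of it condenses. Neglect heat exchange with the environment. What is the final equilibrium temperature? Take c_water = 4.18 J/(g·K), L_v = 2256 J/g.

Sum of m c ΔT and latent-heat terms is zero:
condense steam: −9.367×2256 = −21132
  condensed water 100 °C→T: 39.15(T − 100)
  water warms: 1056×4.18×(T − 5.483) = 4414.1(T − 5.483)
4453.2 T = 21132 + 3915.4 + 24202 = 49250
T ≈ 11.06 °C (< 100 °C, so full condensation is consistent).

T_f ≈ 11.1 °C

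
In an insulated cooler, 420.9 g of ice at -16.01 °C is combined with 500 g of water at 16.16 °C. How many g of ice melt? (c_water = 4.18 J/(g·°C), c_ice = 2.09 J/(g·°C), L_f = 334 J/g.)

Water can give up m c ΔT = 500×4.18×16.16 = 33774 J before reaching 0 °C.
Of that, 420.9×2.09×16.01 = 14084 J goes to bring the ice to 0 °C, leaving 19691 J.
Melting all 420.9 g of ice would need 420.9×334 = 140581 J.
That's not enough to melt it all — equilibrium is at 0 °C with ice remaining.
m_melted×334 = 19691  ⇒  m_melted ≈ 58.95 g.

m_melted ≈ 59 g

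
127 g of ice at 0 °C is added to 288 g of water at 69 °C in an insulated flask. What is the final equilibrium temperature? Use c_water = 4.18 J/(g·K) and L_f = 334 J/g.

Energy conservation, ΣQ = 0:
fusion: m_ice L_f = 127×334 = 42418
  warm the meltwater: 530.86 T
  water: 1203.8(T − 69)
1734.7 T = 83065 − 42418 = 40647
T ≈ 23.43 °C (positive, so assuming full melt was valid).

T_f ≈ 23.4 °C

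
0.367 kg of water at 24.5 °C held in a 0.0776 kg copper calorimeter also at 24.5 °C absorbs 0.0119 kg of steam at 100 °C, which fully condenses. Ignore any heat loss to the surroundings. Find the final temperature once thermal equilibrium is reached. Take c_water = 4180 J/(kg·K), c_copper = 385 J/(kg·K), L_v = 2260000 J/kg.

T_f ≈ 43.5 °C

Sum of m c ΔT and latent-heat terms is zero:
condense steam: −0.0119×2260000 = −26894
  condensate cools 100→T: 0.0119×4180×(T − 100) = 49.74(T − 100)
  original water: 1534.1(T − 24.5)
  copper cup: 0.0776×385×(T − 24.5) = 29.88(T − 24.5)
1613.7 T = 26894 + 4974.2 + 38316 = 70185
T ≈ 43.49 °C, under the boiling point, so the assumption holds.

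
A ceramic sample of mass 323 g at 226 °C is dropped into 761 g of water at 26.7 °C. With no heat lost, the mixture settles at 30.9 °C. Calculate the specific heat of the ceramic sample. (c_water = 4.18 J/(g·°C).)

c ≈ 0.212 J/(g·°C)

Let T be the final temperature. ΣQ_i = 0:
323×c×(30.9 − 226) + 761×4.18×(30.9 − 26.7) = 0
-63017 c = -13360
c = -13360/-63017 ≈ 0.212 J/(g·°C)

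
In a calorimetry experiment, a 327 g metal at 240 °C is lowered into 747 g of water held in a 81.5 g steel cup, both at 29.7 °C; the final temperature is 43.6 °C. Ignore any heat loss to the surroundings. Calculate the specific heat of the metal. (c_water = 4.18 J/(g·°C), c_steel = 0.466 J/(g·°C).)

Heat gained plus heat lost sum to zero:
327·c·(43.6 − 240) + 747·4.18·(43.6 − 29.7) + 81.5·0.466·(43.6 − 29.7) = 0
-64223 c = -43930
c = -43930/-64223 ≈ 0.684 J/(g·°C)

c ≈ 0.684 J/(g·°C)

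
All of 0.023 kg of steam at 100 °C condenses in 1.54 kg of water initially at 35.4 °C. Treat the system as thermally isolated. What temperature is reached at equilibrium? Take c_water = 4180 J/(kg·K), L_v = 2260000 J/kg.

T_f ≈ 44.3 °C

Energy conservation, ΣQ = 0:
latent heat released on condensation: 0.023×2260000 = 51980; condensate cools 100→T: 0.023×4180×(T − 100) = 96.14(T − 100); water warms: 1.54×4180×(T − 35.4) = 6437.2(T − 35.4)
6533.3 T = 51980 + 9614 + 227877 = 289471
T ≈ 44.31 °C — below 100 °C, confirming all the steam condensed.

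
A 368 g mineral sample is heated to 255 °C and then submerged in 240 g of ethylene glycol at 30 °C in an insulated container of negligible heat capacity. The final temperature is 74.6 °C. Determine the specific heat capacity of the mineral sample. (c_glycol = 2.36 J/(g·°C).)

c ≈ 0.381 J/(g·°C)

Heat lost by the mineral sample = heat gained by the glycol:
368·c·(255 − 74.6) = 240·2.36·(74.6 − 30)
66387 c = 25261  ⇒  c ≈ 0.3805 J/(g·°C)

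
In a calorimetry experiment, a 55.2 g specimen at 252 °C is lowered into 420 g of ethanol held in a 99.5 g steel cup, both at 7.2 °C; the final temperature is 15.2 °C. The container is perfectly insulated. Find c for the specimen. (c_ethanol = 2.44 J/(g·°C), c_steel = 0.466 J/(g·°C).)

Net heat exchanged in the isolated system is zero:
55.2·c·(15.2 − 252) + 420·2.44·(15.2 − 7.2) + 99.5·0.466·(15.2 − 7.2) = 0
-13071 c = -8569.3
c = -8569.3/-13071 ≈ 0.6556 J/(g·°C)

c ≈ 0.656 J/(g·°C)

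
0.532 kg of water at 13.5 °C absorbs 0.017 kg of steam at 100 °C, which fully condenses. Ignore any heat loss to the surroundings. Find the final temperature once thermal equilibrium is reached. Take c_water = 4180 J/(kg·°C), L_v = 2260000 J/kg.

T_f ≈ 32.9 °C

Energy balance with sensible and latent terms:
steam→water at 100 °C releases m L_v = 0.017·2260000 = 38420
  condensed water 100 °C→T: 71.06(T − 100)
  original water: 2223.8(T − 13.5)
2294.8 T = 38420 + 7106 + 30021 = 75547
T ≈ 32.92 °C, under the boiling point, so the assumption holds.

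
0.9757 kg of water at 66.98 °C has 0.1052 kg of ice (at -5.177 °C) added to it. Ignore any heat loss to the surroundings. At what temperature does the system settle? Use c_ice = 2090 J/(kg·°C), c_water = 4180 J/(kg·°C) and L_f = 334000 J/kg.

Net heat exchanged in the isolated system is zero:
ice -5.177→0 °C: 0.1052×2090×5.177 = 1138.3; latent heat to melt: 0.1052×334000 = 35137; meltwater 0→T: 0.1052×4180×T = 439.74 T; water: 4078.4(T − 66.98)
4518.2 T = 273173 − 36275 = 236898
T ≈ 52.43 °C — above 0 °C, consistent with complete melting.

T_f ≈ 52.4 °C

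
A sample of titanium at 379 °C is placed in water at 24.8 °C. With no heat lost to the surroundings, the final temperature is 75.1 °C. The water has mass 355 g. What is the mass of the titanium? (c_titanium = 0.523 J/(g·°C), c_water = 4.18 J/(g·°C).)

m ≈ 470 g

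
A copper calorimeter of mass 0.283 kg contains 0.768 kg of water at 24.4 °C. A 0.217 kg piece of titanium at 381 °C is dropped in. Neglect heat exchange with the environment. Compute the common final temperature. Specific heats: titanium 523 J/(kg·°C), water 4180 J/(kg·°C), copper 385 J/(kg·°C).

T_f ≈ 36.2 °C

T_f is the heat-capacity-weighted average of the initial temperatures:
T_f = (113.49×381 + 3210.2×24.4 + 108.95×24.4) / (113.49 + 3210.2 + 108.95)
    = 124228 / 3432.7 ≈ 36.19 °C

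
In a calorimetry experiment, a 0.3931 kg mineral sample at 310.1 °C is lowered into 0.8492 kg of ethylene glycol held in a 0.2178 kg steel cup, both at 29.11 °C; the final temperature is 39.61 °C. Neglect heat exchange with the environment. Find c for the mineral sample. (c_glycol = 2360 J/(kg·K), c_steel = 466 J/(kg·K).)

c ≈ 208 J/(kg·K)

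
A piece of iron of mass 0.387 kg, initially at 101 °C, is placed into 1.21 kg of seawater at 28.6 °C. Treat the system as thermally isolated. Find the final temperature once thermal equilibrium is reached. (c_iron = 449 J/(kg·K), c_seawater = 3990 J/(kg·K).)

T_f ≈ 31.1 °C

Let T be the final temperature. ΣQ_i = 0:
0.387*449*(T − 101) + 1.21*3990*(T − 28.6) = 0
(173.76 + 4827.9) T = 173.76*101 + 4827.9*28.6
T = 155628/5001.7 ≈ 31.12 °C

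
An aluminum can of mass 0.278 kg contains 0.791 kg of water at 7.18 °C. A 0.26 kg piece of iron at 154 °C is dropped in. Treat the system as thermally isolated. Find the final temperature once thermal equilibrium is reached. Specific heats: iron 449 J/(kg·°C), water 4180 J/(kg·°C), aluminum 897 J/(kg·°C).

T_f ≈ 11.8 °C

Heat gained plus heat lost sum to zero:
0.26*449*(T − 154) + 0.791*4180*(T − 7.18) + 0.278*897*(T − 7.18) = 0
116.74(T − 154) + 3306.4(T − 7.18) + 249.37(T − 7.18) = 0
(116.74 + 3306.4 + 249.37) T = 116.74*154 + 3306.4*7.18 + 249.37*7.18
T ≈ 11.85 °C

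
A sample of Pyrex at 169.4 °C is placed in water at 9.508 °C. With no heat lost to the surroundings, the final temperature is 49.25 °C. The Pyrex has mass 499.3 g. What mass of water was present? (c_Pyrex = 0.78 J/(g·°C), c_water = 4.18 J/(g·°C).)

m ≈ 282 g

Heat lost by the Pyrex = heat gained by the water:
499.3×0.78×(169.4 − 49.25) = m×4.18×(49.25 − 9.508)
166.12 m = 46793  ⇒  m ≈ 281.7 g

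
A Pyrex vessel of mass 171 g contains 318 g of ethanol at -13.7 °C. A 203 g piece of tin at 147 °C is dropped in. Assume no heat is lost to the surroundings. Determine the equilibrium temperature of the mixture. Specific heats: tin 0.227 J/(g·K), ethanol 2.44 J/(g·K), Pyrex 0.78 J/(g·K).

Energy conservation, ΣQ = 0:
203×0.227×(T − 147) + 318×2.44×(T − (-13.7)) + 171×0.78×(T − (-13.7)) = 0
46.08(T − 147) + 775.92(T − (-13.7)) + 133.38(T − (-13.7)) = 0
(46.08 + 775.92 + 133.38) T = 46.08×147 + 775.92×(-13.7) + 133.38×(-13.7)
T = -5683.5 / 955.38 = -5.95 °C

T_f ≈ -5.9 °C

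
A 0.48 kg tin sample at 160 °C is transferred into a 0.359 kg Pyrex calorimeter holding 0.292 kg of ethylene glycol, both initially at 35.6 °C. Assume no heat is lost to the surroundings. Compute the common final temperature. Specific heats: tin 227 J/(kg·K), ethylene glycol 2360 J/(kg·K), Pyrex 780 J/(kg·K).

Let T be the final temperature. ΣQ_i = 0:
0.48×227×(T − 160) + 0.292×2360×(T − 35.6) + 0.359×780×(T − 35.6) = 0
108.96(T − 160) + 689.12(T − 35.6) + 280.02(T − 35.6) = 0
(108.96 + 689.12 + 280.02) T = 108.96×160 + 689.12×35.6 + 280.02×35.6
T = 51935 / 1078.1 = 48.2 °C

T_f ≈ 48.2 °C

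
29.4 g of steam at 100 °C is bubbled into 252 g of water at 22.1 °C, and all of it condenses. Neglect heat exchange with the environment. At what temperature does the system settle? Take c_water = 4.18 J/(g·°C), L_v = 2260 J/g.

Setting the total heat transfer to zero:
steam→water at 100 °C releases m L_v = 29.4×2260 = 66444
  condensate cools 100→T: 29.4×4.18×(T − 100) = 122.89(T − 100)
  water warms: 252×4.18×(T − 22.1) = 1053.4(T − 22.1)
1176.3 T = 66444 + 12289 + 23279 = 102012
T ≈ 86.73 °C, under the boiling point, so the assumption holds.

T_f ≈ 86.7 °C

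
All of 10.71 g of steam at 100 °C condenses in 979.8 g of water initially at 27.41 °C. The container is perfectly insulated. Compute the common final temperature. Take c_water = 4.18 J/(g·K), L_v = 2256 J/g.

Net heat exchanged in the isolated system is zero:
latent heat released on condensation: 10.71×2256 = 24162; condensed water 100 °C→T: 44.77(T − 100); original water: 4095.6(T − 27.41)
4140.3 T = 24162 + 4476.8 + 112259 = 140898
T ≈ 34.03 °C — below 100 °C, confirming all the steam condensed.

T_f ≈ 34.0 °C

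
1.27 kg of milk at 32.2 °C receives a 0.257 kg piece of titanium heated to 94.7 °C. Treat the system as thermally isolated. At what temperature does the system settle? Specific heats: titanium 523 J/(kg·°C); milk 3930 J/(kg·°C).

T_f = Σ m_i c_i T_i / Σ m_i c_i:
T_f = (134.41×94.7 + 4991.1×32.2) / (134.41 + 4991.1)
    = 173442 / 5125.5 ≈ 33.84 °C

T_f ≈ 33.8 °C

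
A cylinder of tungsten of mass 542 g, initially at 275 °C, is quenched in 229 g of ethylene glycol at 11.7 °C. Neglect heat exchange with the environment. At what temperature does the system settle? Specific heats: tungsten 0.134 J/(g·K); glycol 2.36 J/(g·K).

T_f ≈ 42.9 °C

Set heat shed by the hot body equal to heat absorbed by the cold body:
542×0.134×(275 − T) = 229×2.36×(T − 11.7)
72.63(275 − T) = 540.44(T − 11.7)
613.07 T = 26296  ⇒  T ≈ 42.89 °C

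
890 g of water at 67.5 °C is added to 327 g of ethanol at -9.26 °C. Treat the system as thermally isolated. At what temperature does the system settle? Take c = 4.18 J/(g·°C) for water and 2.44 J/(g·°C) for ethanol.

T_f ≈ 53.9 °C

T_f = Σ m_i c_i T_i / Σ m_i c_i:
T_f = (3720.2·67.5 + 797.88·(-9.26)) / (3720.2 + 797.88)
    = 243725 / 4518.1 ≈ 53.94 °C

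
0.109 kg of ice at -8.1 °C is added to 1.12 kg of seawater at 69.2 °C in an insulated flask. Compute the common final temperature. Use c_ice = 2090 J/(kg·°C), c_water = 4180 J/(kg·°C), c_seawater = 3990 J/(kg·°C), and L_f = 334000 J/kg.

T_f ≈ 55.0 °C

Energy conservation, ΣQ = 0:
ice -8.1→0 °C: 0.109·2090·8.1 = 1845.3; latent heat to melt: 0.109·334000 = 36406; meltwater 0→T: 0.109·4180·T = 455.62 T; seawater cools: 1.12·3990·(T − 69.2) = 4468.8(T − 69.2)
4924.4 T = 309241 − 38251 = 270990
T ≈ 55.03 °C. Since T > 0 °C, the all-ice-melts assumption holds.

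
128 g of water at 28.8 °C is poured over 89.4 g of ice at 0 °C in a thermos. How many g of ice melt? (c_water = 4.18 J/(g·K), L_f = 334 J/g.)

m_melted ≈ 46.1 g

Cooling the water to 0 °C releases 128×4.18×28.8 = 15409 J.
To melt every bit of ice: 89.4×334 = 29860 J.
That's not enough to melt it all — equilibrium is at 0 °C with ice remaining.
m_melt = 15409 / L_f = 46.14 g.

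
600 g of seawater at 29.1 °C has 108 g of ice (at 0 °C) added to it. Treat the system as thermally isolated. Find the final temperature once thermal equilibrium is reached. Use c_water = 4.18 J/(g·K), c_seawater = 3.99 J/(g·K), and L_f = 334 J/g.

T_f ≈ 11.8 °C

Energy balance with sensible and latent terms:
latent heat to melt: 108×334 = 36072; warm the meltwater: 451.44 T; seawater: 2394(T − 29.1)
2845.4 T = 69665 − 36072 = 33593
T ≈ 11.81 °C. Since T > 0 °C, the all-ice-melts assumption holds.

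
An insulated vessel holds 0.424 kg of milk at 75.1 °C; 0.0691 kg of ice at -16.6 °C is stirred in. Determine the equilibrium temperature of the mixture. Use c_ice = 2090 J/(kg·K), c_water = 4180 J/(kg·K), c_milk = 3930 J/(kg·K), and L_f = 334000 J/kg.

T_f ≈ 51.0 °C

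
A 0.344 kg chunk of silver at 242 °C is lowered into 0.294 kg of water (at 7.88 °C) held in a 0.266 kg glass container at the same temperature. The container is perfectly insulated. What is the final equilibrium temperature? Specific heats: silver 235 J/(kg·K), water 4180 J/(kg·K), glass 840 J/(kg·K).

T_f is the heat-capacity-weighted average of the initial temperatures:
T_f = (80.84*242 + 1228.9*7.88 + 223.44*7.88) / (80.84 + 1228.9 + 223.44)
    = 31008 / 1533.2 ≈ 20.22 °C

T_f ≈ 20.2 °C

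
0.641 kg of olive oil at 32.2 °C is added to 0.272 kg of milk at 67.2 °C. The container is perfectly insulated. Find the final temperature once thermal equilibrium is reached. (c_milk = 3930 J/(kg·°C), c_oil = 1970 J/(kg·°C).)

T_f ≈ 48.2 °C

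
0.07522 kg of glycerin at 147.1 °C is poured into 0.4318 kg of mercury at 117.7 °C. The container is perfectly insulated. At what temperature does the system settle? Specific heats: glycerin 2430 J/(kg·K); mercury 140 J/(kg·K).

T_f ≈ 139.8 °C

T_f is the heat-capacity-weighted average of the initial temperatures:
T_f = (182.78·147.1 + 60.45·117.7) / (182.78 + 60.45)
    = 34003 / 243.24 ≈ 139.79 °C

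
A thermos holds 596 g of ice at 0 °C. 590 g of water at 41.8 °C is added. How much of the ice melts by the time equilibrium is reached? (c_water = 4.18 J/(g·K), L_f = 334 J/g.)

Heat available from the water dropping to 0 °C: 590·4.18·41.8 = 103087 J.
Fully melting the ice requires m_ice L_f = 596·334 = 199064 J.
103087 J < 199064 J, so only part of the ice melts and the system sits at 0 °C.
Mass melted = 103087/334 ≈ 308.6 g.

m_melted ≈ 309 g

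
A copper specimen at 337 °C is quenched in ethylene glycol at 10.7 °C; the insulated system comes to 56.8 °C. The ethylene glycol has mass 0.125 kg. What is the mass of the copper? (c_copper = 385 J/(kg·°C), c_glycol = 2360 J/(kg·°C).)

m ≈ 0.126 kg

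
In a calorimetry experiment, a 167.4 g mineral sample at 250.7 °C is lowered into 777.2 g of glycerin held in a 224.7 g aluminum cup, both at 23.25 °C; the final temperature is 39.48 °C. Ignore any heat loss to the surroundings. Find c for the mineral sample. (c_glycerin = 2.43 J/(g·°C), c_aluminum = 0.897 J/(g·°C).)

Taking heat into each body as positive, Σ m c ΔT = 0:
167.4×c×(39.48 − 250.7) + 777.2×2.43×(39.48 − 23.25) + 224.7×0.897×(39.48 − 23.25) = 0
-35358 c = -33923
c = -33923/-35358 ≈ 0.9594 J/(g·°C)

c ≈ 0.959 J/(g·°C)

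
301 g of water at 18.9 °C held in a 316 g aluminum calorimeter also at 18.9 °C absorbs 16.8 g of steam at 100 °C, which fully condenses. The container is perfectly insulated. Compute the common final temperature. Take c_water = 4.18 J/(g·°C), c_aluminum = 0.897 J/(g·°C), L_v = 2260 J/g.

T_f ≈ 46.0 °C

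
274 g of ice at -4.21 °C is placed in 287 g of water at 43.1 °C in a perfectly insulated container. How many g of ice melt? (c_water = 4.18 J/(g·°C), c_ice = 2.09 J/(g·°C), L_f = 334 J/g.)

Cooling the water to 0 °C releases 287×4.18×43.1 = 51705 J.
Warming the ice to 0 °C takes 274×2.09×4.21 = 2410.9 J, leaving 49294 J for melting.
To melt every bit of ice: 274×334 = 91516 J.
49294 J < 91516 J, so only part of the ice melts and the system sits at 0 °C.
m_melt = 49294 / L_f = 147.6 g.

m_melted ≈ 148 g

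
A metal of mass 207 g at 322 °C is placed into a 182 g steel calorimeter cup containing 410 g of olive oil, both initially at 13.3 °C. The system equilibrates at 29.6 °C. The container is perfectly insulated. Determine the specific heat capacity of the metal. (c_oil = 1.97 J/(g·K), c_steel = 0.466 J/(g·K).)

c ≈ 0.24 J/(g·K)

Heat gained plus heat lost sum to zero:
207·c·(29.6 − 322) + 410·1.97·(29.6 − 13.3) + 182·0.466·(29.6 − 13.3) = 0
-60527 c = -14548
c = -14548/-60527 ≈ 0.2404 J/(g·K)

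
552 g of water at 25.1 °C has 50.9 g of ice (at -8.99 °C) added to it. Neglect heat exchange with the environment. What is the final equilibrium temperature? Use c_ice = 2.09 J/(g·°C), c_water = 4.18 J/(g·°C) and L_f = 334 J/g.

T_f ≈ 15.9 °C

Energy conservation, ΣQ = 0:
ice -8.99→0 °C: 50.9×2.09×8.99 = 956.37; fusion: m_ice L_f = 50.9×334 = 17001; meltwater 0→T: 50.9×4.18×T = 212.76 T; water cools: 552×4.18×(T − 25.1) = 2307.4(T − 25.1)
2520.1 T = 57915 − 17957 = 39958
T ≈ 15.86 °C — above 0 °C, consistent with complete melting.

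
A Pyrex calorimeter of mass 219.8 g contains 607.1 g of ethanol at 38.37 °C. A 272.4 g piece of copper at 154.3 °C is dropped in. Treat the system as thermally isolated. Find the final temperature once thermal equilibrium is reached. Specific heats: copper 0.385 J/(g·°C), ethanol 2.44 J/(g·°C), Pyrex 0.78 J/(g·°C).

T_f ≈ 45.3 °C

Taking heat into each body as positive, Σ m c ΔT = 0:
272.4*0.385*(T − 154.3) + 607.1*2.44*(T − 38.37) + 219.8*0.78*(T − 38.37) = 0
104.87(T − 154.3) + 1481.3(T − 38.37) + 171.44(T − 38.37) = 0
1757.6 T = 79599
T = 79599/1757.6 ≈ 45.29 °C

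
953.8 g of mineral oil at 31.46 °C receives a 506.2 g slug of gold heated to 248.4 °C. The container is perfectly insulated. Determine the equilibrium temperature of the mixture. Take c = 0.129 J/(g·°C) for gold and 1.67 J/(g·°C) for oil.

Taking heat into each body as positive, Σ m c ΔT = 0:
506.2*0.129*(T − 248.4) + 953.8*1.67*(T − 31.46) = 0
65.3(T − 248.4) + 1592.8(T − 31.46) = 0
(65.3 + 1592.8) T = 65.3*248.4 + 1592.8*31.46
T = 66331 / 1658.1 = 40 °C

T_f ≈ 40.0 °C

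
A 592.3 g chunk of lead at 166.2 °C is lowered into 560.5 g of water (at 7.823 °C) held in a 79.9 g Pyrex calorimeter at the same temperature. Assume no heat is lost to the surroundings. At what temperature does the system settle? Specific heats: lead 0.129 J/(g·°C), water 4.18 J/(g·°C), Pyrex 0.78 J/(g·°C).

T_f ≈ 12.7 °C

Taking heat into each body as positive, Σ m c ΔT = 0:
592.3·0.129·(T − 166.2) + 560.5·4.18·(T − 7.823) + 79.9·0.78·(T − 7.823) = 0
2481.6 T = 31515
T = 31515/2481.6 ≈ 12.70 °C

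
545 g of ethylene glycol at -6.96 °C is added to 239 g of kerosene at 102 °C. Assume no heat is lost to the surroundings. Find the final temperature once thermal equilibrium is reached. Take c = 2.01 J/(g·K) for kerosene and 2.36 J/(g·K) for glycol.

Conservation of energy gives ΣQ = 0:
239*2.01*(T − 102) + 545*2.36*(T − (-6.96)) = 0
(480.39 + 1286.2) T = 480.39*102 + 1286.2*(-6.96)
T = 40048 / 1766.6 = 22.7 °C

T_f ≈ 22.7 °C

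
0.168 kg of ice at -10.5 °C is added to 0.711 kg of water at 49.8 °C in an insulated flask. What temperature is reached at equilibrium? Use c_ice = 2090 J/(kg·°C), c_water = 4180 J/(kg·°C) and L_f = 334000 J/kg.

Conservation of energy gives ΣQ = 0:
warm ice to 0 °C: 0.168×2090×(0 − (-10.5)) = 3686.8; latent heat to melt: 0.168×334000 = 56112; meltwater 0→T: 0.168×4180×T = 702.24 T; water cools: 0.711×4180×(T − 49.8) = 2972(T − 49.8)
3674.2 T = 148005 − 59799 = 88206
T ≈ 24.01 °C (positive, so assuming full melt was valid).

T_f ≈ 24.0 °C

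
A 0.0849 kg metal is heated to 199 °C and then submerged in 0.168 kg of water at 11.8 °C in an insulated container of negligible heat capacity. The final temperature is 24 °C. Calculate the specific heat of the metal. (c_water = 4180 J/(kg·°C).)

c ≈ 577 J/(kg·°C)

m_s c (T_s − T_f) = m_water c_water (T_f − T_0):
0.0849×c×(199 − 24) = 0.168×4180×(24 − 11.8)
14.86 c = 8567.3  ⇒  c ≈ 576.6 J/(kg·°C)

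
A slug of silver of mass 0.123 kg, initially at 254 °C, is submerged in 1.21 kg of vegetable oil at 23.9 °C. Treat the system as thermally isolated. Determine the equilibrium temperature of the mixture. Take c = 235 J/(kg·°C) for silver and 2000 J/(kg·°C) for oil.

T_f ≈ 26.6 °C

|Q_silver| = |Q_oil|:
0.123×235×(254 − T) = 1.21×2000×(T − 23.9)
28.91(254 − T) = 2420(T − 23.9)
2448.9 T = 65180  ⇒  T ≈ 26.62 °C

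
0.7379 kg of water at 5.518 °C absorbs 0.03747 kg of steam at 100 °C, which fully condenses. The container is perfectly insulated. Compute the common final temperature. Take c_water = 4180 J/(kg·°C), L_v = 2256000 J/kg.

T_f ≈ 36.2 °C

Taking heat into each body as positive, Σ m c ΔT = 0:
condense steam: −0.03747×2256000 = −84532; condensate cools 100→T: 0.03747×4180×(T − 100) = 156.62(T − 100); original water: 3084.4(T − 5.518)
3241 T = 84532 + 15662 + 17020 = 117215
T ≈ 36.17 °C, under the boiling point, so the assumption holds.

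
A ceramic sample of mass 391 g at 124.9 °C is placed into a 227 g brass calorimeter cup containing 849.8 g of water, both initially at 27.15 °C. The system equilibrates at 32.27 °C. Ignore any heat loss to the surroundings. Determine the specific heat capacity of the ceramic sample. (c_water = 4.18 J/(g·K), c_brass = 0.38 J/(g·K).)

Net heat exchanged in the isolated system is zero:
391×c×(32.27 − 124.9) + 849.8×4.18×(32.27 − 27.15) + 227×0.38×(32.27 − 27.15) = 0
-36218 c = -18629
c = -18629/-36218 ≈ 0.5143 J/(g·K)

c ≈ 0.514 J/(g·K)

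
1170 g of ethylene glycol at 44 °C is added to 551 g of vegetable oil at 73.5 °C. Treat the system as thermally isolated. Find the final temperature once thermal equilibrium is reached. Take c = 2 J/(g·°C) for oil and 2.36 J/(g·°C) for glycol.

T_f ≈ 52.4 °C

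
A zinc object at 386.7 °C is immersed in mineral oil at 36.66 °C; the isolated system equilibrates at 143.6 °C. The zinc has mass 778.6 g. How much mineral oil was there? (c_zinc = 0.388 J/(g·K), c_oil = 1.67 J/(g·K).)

Heat lost by the zinc = heat gained by the oil:
778.6·0.388·(386.7 − 143.6) = m·1.67·(143.6 − 36.66)
178.59 m = 73440  ⇒  m ≈ 411.2 g

m ≈ 411 g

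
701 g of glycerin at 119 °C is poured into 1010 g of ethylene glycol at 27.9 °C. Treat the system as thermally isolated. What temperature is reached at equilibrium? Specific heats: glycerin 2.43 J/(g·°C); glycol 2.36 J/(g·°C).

Heat gained plus heat lost sum to zero:
701·2.43·(T − 119) + 1010·2.36·(T − 27.9) = 0
1703.4(T − 119) + 2383.6(T − 27.9) = 0
(1703.4 + 2383.6) T = 1703.4·119 + 2383.6·27.9
T ≈ 65.87 °C

T_f ≈ 65.9 °C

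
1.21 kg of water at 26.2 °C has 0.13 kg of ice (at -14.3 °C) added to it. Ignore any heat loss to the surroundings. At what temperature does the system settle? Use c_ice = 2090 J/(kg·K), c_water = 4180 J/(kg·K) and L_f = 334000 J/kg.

T_f ≈ 15.2 °C

Setting the total heat transfer to zero:
ice -14.3→0 °C: 0.13·2090·14.3 = 3885.3; latent heat to melt: 0.13·334000 = 43420; warm the meltwater: 543.4 T; water: 5057.8(T − 26.2)
5601.2 T = 132514 − 47305 = 85209
T ≈ 15.21 °C (positive, so assuming full melt was valid).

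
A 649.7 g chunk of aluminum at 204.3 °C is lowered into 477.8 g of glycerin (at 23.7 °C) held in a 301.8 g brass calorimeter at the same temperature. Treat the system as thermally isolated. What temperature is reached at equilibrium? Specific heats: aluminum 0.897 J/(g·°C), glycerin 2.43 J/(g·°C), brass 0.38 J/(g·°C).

Conservation of energy gives ΣQ = 0:
649.7×0.897×(T − 204.3) + 477.8×2.43×(T − 23.7) + 301.8×0.38×(T − 23.7) = 0
1858.5 T = 149297
T = 149297/1858.5 ≈ 80.33 °C

T_f ≈ 80.3 °C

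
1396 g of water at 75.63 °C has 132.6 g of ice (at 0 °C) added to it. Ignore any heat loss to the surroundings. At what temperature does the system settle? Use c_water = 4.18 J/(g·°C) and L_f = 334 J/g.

T_f ≈ 62.1 °C

Heat gained plus heat lost sum to zero:
fusion: m_ice L_f = 132.6×334 = 44288; warm the meltwater: 554.27 T; water cools: 1396×4.18×(T − 75.63) = 5835.3(T − 75.63)
6389.5 T = 441322 − 44288 = 397034
T ≈ 62.14 °C (positive, so assuming full melt was valid).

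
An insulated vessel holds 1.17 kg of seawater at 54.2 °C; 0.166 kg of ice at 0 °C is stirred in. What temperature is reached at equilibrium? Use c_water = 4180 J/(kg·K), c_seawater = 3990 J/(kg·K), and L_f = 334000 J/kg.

Let T be the final temperature. ΣQ_i = 0:
fusion: m_ice L_f = 0.166×334000 = 55444; warm the meltwater: 693.88 T; seawater cools: 1.17×3990×(T − 54.2) = 4668.3(T − 54.2)
5362.2 T = 253022 − 55444 = 197578
T ≈ 36.85 °C — above 0 °C, consistent with complete melting.

T_f ≈ 36.8 °C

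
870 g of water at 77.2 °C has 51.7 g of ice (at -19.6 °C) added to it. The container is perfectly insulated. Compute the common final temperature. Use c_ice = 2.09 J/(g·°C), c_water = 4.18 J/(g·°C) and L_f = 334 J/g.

Setting the total heat transfer to zero:
warm ice to 0 °C: 51.7·2.09·(0 − (-19.6)) = 2117.8; fusion: m_ice L_f = 51.7·334 = 17268; meltwater 0→T: 51.7·4.18·T = 216.11 T; water cools: 870·4.18·(T − 77.2) = 3636.6(T − 77.2)
3852.7 T = 280746 − 19386 = 261360
T ≈ 67.84 °C (positive, so assuming full melt was valid).

T_f ≈ 67.8 °C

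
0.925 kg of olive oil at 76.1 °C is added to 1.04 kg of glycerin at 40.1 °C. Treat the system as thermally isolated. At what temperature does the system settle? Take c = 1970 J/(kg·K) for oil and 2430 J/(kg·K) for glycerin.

T_f ≈ 55.2 °C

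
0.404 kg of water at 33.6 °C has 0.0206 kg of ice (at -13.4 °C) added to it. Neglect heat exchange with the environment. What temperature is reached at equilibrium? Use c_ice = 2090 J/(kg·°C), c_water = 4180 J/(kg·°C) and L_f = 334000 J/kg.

Sum of m c ΔT and latent-heat terms is zero:
ice -13.4→0 °C: 0.0206×2090×13.4 = 576.92
  latent heat to melt: 0.0206×334000 = 6880.4
  warm the meltwater: 86.11 T
  water cools: 0.404×4180×(T − 33.6) = 1688.7(T − 33.6)
1774.8 T = 56741 − 7457.3 = 49284
T ≈ 27.77 °C (positive, so assuming full melt was valid).

T_f ≈ 27.8 °C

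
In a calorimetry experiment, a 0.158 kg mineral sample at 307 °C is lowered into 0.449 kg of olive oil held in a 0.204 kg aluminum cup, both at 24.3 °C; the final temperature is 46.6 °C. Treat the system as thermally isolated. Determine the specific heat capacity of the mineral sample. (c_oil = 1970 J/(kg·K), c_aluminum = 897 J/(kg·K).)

c ≈ 579 J/(kg·K)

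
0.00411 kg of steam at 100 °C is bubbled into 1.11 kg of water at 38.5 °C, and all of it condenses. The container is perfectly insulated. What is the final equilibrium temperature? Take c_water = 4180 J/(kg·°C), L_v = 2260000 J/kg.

Net heat exchanged in the isolated system is zero:
steam→water at 100 °C releases m L_v = 0.00411·2260000 = 9288.6; condensed water 100 °C→T: 17.18(T − 100); water warms: 1.11·4180·(T − 38.5) = 4639.8(T − 38.5)
4657 T = 9288.6 + 1718 + 178632 = 189639
T ≈ 40.72 °C, under the boiling point, so the assumption holds.

T_f ≈ 40.7 °C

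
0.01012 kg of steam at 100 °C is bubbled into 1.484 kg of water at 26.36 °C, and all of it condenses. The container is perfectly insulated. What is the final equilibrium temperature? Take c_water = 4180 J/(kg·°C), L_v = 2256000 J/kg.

Sum of m c ΔT and latent-heat terms is zero:
steam→water at 100 °C releases m L_v = 0.01012×2256000 = 22831
  condensate cools 100→T: 0.01012×4180×(T − 100) = 42.3(T − 100)
  water warms: 1.484×4180×(T − 26.36) = 6203.1(T − 26.36)
6245.4 T = 22831 + 4230.2 + 163514 = 190575
T ≈ 30.51 °C — below 100 °C, confirming all the steam condensed.

T_f ≈ 30.5 °C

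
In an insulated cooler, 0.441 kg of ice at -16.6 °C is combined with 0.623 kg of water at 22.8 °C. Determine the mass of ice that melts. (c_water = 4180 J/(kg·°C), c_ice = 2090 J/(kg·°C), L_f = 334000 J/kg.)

m_melted ≈ 0.132 kg

Water can give up m c ΔT = 0.623·4180·22.8 = 59374 J before reaching 0 °C.
Of that, 0.441·2090·16.6 = 15300 J goes to bring the ice to 0 °C, leaving 44074 J.
Fully melting the ice requires m_ice L_f = 0.441·334000 = 147294 J.
Since 44074 < 147294 J, not all the ice melts; equilibrium is at 0 °C.
m_melt = 44074 / L_f = 0.132 kg.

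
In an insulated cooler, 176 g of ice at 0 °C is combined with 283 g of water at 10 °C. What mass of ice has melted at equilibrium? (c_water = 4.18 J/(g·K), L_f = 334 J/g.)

Cooling the water to 0 °C releases 283×4.18×10 = 11829 J.
Melting all 176 g of ice would need 176×334 = 58784 J.
That's not enough to melt it all — equilibrium is at 0 °C with ice remaining.
m_melt = 11829 / L_f = 35.42 g.

m_melted ≈ 35.4 g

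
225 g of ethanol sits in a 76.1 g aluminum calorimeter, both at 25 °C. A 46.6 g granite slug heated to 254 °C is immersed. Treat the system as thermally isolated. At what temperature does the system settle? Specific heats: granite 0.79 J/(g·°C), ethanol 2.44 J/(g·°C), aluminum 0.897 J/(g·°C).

T_f ≈ 37.9 °C

Conservation of energy gives ΣQ = 0:
46.6·0.79·(T − 254) + 225·2.44·(T − 25) + 76.1·0.897·(T − 25) = 0
36.81(T − 254) + 549(T − 25) + 68.26(T − 25) = 0
654.08 T = 24782
T = 24782/654.08 ≈ 37.89 °C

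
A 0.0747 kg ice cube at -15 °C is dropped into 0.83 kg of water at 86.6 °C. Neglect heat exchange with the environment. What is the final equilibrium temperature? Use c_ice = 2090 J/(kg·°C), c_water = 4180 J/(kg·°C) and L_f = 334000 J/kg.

Heat gained plus heat lost sum to zero:
ice -15→0 °C: 0.0747·2090·15 = 2341.8
  fusion: m_ice L_f = 0.0747·334000 = 24950
  warm the meltwater: 312.25 T
  water: 3469.4(T − 86.6)
3781.6 T = 300450 − 27292 = 273158
T ≈ 72.23 °C (positive, so assuming full melt was valid).

T_f ≈ 72.2 °C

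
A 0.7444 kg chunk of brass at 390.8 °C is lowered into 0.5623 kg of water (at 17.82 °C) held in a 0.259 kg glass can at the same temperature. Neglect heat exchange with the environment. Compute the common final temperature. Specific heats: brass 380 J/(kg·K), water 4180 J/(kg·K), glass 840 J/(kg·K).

Setting the total heat transfer to zero:
0.7444×380×(T − 390.8) + 0.5623×4180×(T − 17.82) + 0.259×840×(T − 17.82) = 0
282.87(T − 390.8) + 2350.4(T − 17.82) + 217.56(T − 17.82) = 0
(282.87 + 2350.4 + 217.56) T = 282.87×390.8 + 2350.4×17.82 + 217.56×17.82
T = 156308 / 2850.8 = 54.8 °C

T_f ≈ 54.8 °C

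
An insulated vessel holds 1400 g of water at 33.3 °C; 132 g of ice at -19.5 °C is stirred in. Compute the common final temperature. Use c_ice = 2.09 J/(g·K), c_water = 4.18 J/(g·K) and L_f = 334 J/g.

T_f ≈ 22.7 °C

Conservation of energy gives ΣQ = 0:
warm ice to 0 °C: 132·2.09·(0 − (-19.5)) = 5379.7; fusion: m_ice L_f = 132·334 = 44088; meltwater 0→T: 132·4.18·T = 551.76 T; water: 5852(T − 33.3)
6403.8 T = 194872 − 49468 = 145404
T ≈ 22.71 °C (positive, so assuming full melt was valid).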